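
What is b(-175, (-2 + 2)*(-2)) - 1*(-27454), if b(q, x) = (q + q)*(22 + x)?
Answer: 19754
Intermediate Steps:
b(q, x) = 2*q*(22 + x) (b(q, x) = (2*q)*(22 + x) = 2*q*(22 + x))
b(-175, (-2 + 2)*(-2)) - 1*(-27454) = 2*(-175)*(22 + (-2 + 2)*(-2)) - 1*(-27454) = 2*(-175)*(22 + 0*(-2)) + 27454 = 2*(-175)*(22 + 0) + 27454 = 2*(-175)*22 + 27454 = -7700 + 27454 = 19754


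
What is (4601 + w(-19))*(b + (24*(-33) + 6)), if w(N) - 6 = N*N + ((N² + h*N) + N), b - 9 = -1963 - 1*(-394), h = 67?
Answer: -9470802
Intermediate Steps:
b = -1560 (b = 9 + (-1963 - 1*(-394)) = 9 + (-1963 + 394) = 9 - 1569 = -1560)
w(N) = 6 + 2*N² + 68*N (w(N) = 6 + (N*N + ((N² + 67*N) + N)) = 6 + (N² + (N² + 68*N)) = 6 + (2*N² + 68*N) = 6 + 2*N² + 68*N)
(4601 + w(-19))*(b + (24*(-33) + 6)) = (4601 + (6 + 2*(-19)² + 68*(-19)))*(-1560 + (24*(-33) + 6)) = (4601 + (6 + 2*361 - 1292))*(-1560 + (-792 + 6)) = (4601 + (6 + 722 - 1292))*(-1560 - 786) = (4601 - 564)*(-2346) = 4037*(-2346) = -9470802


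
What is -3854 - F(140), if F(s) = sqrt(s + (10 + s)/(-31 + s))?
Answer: -3854 - sqrt(1679690)/109 ≈ -3865.9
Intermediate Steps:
F(s) = sqrt(s + (10 + s)/(-31 + s))
-3854 - F(140) = -3854 - sqrt((10 + 140 + 140*(-31 + 140))/(-31 + 140)) = -3854 - sqrt((10 + 140 + 140*109)/109) = -3854 - sqrt((10 + 140 + 15260)/109) = -3854 - sqrt((1/109)*15410) = -3854 - sqrt(15410/109) = -3854 - sqrt(1679690)/109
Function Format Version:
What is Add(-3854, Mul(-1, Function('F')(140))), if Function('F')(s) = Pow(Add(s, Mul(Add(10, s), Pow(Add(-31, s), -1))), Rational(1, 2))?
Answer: Add(-3854, Mul(Rational(-1, 109), Pow(1679690, Rational(1, 2)))) ≈ -3865.9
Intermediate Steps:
Function('F')(s) = Pow(Add(s, Mul(Pow(Add(-31, s), -1), Add(10, s))), Rational(1, 2))
Add(-3854, Mul(-1, Function('F')(140))) = Add(-3854, Mul(-1, Pow(Mul(Pow(Add(-31, 140), -1), Add(10, 140, Mul(140, Add(-31, 140)))), Rational(1, 2)))) = Add(-3854, Mul(-1, Pow(Mul(Pow(109, -1), Add(10, 140, Mul(140, 109))), Rational(1, 2)))) = Add(-3854, Mul(-1, Pow(Mul(Rational(1, 109), Add(10, 140, 15260)), Rational(1, 2)))) = Add(-3854, Mul(-1, Pow(Mul(Rational(1, 109), 15410), Rational(1, 2)))) = Add(-3854, Mul(-1, Pow(Rational(15410, 109), Rational(1, 2)))) = Add(-3854, Mul(-1, Mul(Rational(1, 109), Pow(1679690, Rational(1, 2))))) = Add(-3854, Mul(Rational(-1, 109), Pow(1679690, Rational(1, 2))))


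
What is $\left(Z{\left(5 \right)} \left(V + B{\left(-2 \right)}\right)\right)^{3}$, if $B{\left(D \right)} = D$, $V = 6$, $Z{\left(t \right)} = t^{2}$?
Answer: $1000000$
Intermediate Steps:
$\left(Z{\left(5 \right)} \left(V + B{\left(-2 \right)}\right)\right)^{3} = \left(5^{2} \left(6 - 2\right)\right)^{3} = \left(25 \cdot 4\right)^{3} = 100^{3} = 1000000$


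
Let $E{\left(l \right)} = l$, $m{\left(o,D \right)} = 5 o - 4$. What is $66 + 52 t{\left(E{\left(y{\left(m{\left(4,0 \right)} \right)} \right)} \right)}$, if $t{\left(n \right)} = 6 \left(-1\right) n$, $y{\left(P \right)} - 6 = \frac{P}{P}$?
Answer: $-2118$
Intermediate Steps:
$m{\left(o,D \right)} = -4 + 5 o$
$y{\left(P \right)} = 7$ ($y{\left(P \right)} = 6 + \frac{P}{P} = 6 + 1 = 7$)
$t{\left(n \right)} = - 6 n$
$66 + 52 t{\left(E{\left(y{\left(m{\left(4,0 \right)} \right)} \right)} \right)} = 66 + 52 \left(\left(-6\right) 7\right) = 66 + 52 \left(-42\right) = 66 - 2184 = -2118$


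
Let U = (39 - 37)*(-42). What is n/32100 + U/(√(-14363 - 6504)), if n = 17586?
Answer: 2931/5350 + 12*I*√20867/2981 ≈ 0.54785 + 0.5815*I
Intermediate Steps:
U = -84 (U = 2*(-42) = -84)
n/32100 + U/(√(-14363 - 6504)) = 17586/32100 - 84/√(-14363 - 6504) = 17586*(1/32100) - 84*(-I*√20867/20867) = 2931/5350 - 84*(-I*√20867/20867) = 2931/5350 - (-12)*I*√20867/2981 = 2931/5350 + 12*I*√20867/2981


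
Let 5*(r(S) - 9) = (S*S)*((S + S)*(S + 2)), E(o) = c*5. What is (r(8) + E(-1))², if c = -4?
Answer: 4149369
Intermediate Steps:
E(o) = -20 (E(o) = -4*5 = -20)
r(S) = 9 + 2*S³*(2 + S)/5 (r(S) = 9 + ((S*S)*((S + S)*(S + 2)))/5 = 9 + (S²*((2*S)*(2 + S)))/5 = 9 + (S²*(2*S*(2 + S)))/5 = 9 + (2*S³*(2 + S))/5 = 9 + 2*S³*(2 + S)/5)
(r(8) + E(-1))² = ((9 + (⅖)*8⁴ + (⅘)*8³) - 20)² = ((9 + (⅖)*4096 + (⅘)*512) - 20)² = ((9 + 8192/5 + 2048/5) - 20)² = (2057 - 20)² = 2037² = 4149369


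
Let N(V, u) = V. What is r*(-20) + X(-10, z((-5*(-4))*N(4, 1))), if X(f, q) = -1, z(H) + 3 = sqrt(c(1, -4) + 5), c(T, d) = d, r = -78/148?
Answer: 353/37 ≈ 9.5405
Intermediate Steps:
r = -39/74 (r = -78*1/148 = -39/74 ≈ -0.52703)
z(H) = -2 (z(H) = -3 + sqrt(-4 + 5) = -3 + sqrt(1) = -3 + 1 = -2)
r*(-20) + X(-10, z((-5*(-4))*N(4, 1))) = -39/74*(-20) - 1 = 390/37 - 1 = 353/37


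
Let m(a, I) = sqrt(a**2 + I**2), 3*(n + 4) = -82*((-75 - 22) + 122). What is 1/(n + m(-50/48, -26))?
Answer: -131968/90576005 - 8*sqrt(390001)/90576005 ≈ -0.0015121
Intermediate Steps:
n = -2062/3 (n = -4 + (-82*((-75 - 22) + 122))/3 = -4 + (-82*(-97 + 122))/3 = -4 + (-82*25)/3 = -4 + (1/3)*(-2050) = -4 - 2050/3 = -2062/3 ≈ -687.33)
m(a, I) = sqrt(I**2 + a**2)
1/(n + m(-50/48, -26)) = 1/(-2062/3 + sqrt((-26)**2 + (-50/48)**2)) = 1/(-2062/3 + sqrt(676 + (-50*1/48)**2)) = 1/(-2062/3 + sqrt(676 + (-25/24)**2)) = 1/(-2062/3 + sqrt(676 + 625/576)) = 1/(-2062/3 + sqrt(390001/576)) = 1/(-2062/3 + sqrt(390001)/24)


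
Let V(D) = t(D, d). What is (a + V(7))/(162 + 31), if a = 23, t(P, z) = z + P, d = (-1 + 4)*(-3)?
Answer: 21/193 ≈ 0.10881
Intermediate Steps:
d = -9 (d = 3*(-3) = -9)
t(P, z) = P + z
V(D) = -9 + D (V(D) = D - 9 = -9 + D)
(a + V(7))/(162 + 31) = (23 + (-9 + 7))/(162 + 31) = (23 - 2)/193 = 21*(1/193) = 21/193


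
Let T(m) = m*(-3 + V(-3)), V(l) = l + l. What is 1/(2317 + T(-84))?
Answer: 1/3073 ≈ 0.00032541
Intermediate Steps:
V(l) = 2*l
T(m) = -9*m (T(m) = m*(-3 + 2*(-3)) = m*(-3 - 6) = m*(-9) = -9*m)
1/(2317 + T(-84)) = 1/(2317 - 9*(-84)) = 1/(2317 + 756) = 1/3073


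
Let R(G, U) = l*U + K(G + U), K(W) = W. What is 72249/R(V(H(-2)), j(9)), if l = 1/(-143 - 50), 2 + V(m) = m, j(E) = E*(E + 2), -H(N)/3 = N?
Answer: 13944057/19780 ≈ 704.96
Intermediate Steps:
H(N) = -3*N
j(E) = E*(2 + E)
V(m) = -2 + m
l = -1/193 (l = 1/(-193) = -1/193 ≈ -0.0051813)
R(G, U) = G + 192*U/193 (R(G, U) = -U/193 + (G + U) = G + 192*U/193)
72249/R(V(H(-2)), j(9)) = 72249/((-2 - 3*(-2)) + 192*(9*(2 + 9))/193) = 72249/((-2 + 6) + 192*(9*11)/193) = 72249/(4 + (192/193)*99) = 72249/(4 + 19008/193) = 72249/(19780/193) = 72249*(193/19780) = 13944057/19780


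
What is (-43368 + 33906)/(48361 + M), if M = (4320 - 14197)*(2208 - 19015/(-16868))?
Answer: 159605016/367236418895 ≈ 0.00043461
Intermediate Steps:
M = -368052172243/16868 (M = -9877*(2208 - 19015*(-1/16868)) = -9877*(2208 + 19015/16868) = -9877*37263559/16868 = -368052172243/16868 ≈ -2.1820e+7)
(-43368 + 33906)/(48361 + M) = (-43368 + 33906)/(48361 - 368052172243/16868) = -9462/(-367236418895/16868) = -9462*(-16868/367236418895) = 159605016/367236418895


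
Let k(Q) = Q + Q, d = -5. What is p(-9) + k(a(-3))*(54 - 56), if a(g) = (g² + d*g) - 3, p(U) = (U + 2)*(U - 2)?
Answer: -7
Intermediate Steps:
p(U) = (-2 + U)*(2 + U) (p(U) = (2 + U)*(-2 + U) = (-2 + U)*(2 + U))
a(g) = -3 + g² - 5*g (a(g) = (g² - 5*g) - 3 = -3 + g² - 5*g)
k(Q) = 2*Q
p(-9) + k(a(-3))*(54 - 56) = (-4 + (-9)²) + (2*(-3 + (-3)² - 5*(-3)))*(54 - 56) = (-4 + 81) + (2*(-3 + 9 + 15))*(-2) = 77 + (2*21)*(-2) = 77 + 42*(-2) = 77 - 84 = -7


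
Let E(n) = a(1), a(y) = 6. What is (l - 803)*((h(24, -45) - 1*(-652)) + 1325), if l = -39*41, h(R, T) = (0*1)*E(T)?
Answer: -4748754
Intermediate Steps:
E(n) = 6
h(R, T) = 0 (h(R, T) = (0*1)*6 = 0*6 = 0)
l = -1599
(l - 803)*((h(24, -45) - 1*(-652)) + 1325) = (-1599 - 803)*((0 - 1*(-652)) + 1325) = -2402*((0 + 652) + 1325) = -2402*(652 + 1325) = -2402*1977 = -4748754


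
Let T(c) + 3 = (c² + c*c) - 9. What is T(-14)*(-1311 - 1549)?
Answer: -1086800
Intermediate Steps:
T(c) = -12 + 2*c² (T(c) = -3 + ((c² + c*c) - 9) = -3 + ((c² + c²) - 9) = -3 + (2*c² - 9) = -3 + (-9 + 2*c²) = -12 + 2*c²)
T(-14)*(-1311 - 1549) = (-12 + 2*(-14)²)*(-1311 - 1549) = (-12 + 2*196)*(-2860) = (-12 + 392)*(-2860) = 380*(-2860) = -1086800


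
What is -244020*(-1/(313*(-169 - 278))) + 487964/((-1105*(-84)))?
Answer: 3801799567/1082211585 ≈ 3.5130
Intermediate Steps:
-244020*(-1/(313*(-169 - 278))) + 487964/((-1105*(-84))) = -244020/((-447*(-313))) + 487964/92820 = -244020/139911 + 487964*(1/92820) = -244020*1/139911 + 121991/23205 = -81340/46637 + 121991/23205 = 3801799567/1082211585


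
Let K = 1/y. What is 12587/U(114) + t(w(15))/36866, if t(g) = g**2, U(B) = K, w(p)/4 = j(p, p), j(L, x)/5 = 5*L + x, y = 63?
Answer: 14618638773/18433 ≈ 7.9307e+5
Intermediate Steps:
j(L, x) = 5*x + 25*L (j(L, x) = 5*(5*L + x) = 5*(x + 5*L) = 5*x + 25*L)
w(p) = 120*p (w(p) = 4*(5*p + 25*p) = 4*(30*p) = 120*p)
K = 1/63 ≈ 0.015873
U(B) = 1/63
12587/U(114) + t(w(15))/36866 = 12587/(1/63) + (120*15)**2/36866 = 12587*63 + 1800**2*(1/36866) = 792981 + 3240000*(1/36866) = 792981 + 1620000/18433 = 14618638773/18433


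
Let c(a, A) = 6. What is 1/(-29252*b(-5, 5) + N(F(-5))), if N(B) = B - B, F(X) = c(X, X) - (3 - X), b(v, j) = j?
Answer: -1/146260 ≈ -6.8371e-6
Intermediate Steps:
F(X) = 3 + X (F(X) = 6 - (3 - X) = 6 + (-3 + X) = 3 + X)
N(B) = 0
1/(-29252*b(-5, 5) + N(F(-5))) = 1/(-29252*5 + 0) = 1/(-146260 + 0) = 1/(-146260) = -1/146260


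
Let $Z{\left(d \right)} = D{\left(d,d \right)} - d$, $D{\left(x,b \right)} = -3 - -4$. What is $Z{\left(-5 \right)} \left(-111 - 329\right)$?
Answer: $-2640$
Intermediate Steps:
$D{\left(x,b \right)} = 1$ ($D{\left(x,b \right)} = -3 + 4 = 1$)
$Z{\left(d \right)} = 1 - d$
$Z{\left(-5 \right)} \left(-111 - 329\right) = \left(1 - -5\right) \left(-111 - 329\right) = \left(1 + 5\right) \left(-440\right) = 6 \left(-440\right) = -2640$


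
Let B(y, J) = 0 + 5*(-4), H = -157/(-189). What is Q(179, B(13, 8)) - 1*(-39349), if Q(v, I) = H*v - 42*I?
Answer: 7623824/189 ≈ 40338.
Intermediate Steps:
H = 157/189 (H = -157*(-1/189) = 157/189 ≈ 0.83069)
B(y, J) = -20 (B(y, J) = 0 - 20 = -20)
Q(v, I) = -42*I + 157*v/189 (Q(v, I) = 157*v/189 - 42*I = -42*I + 157*v/189)
Q(179, B(13, 8)) - 1*(-39349) = (-42*(-20) + (157/189)*179) - 1*(-39349) = (840 + 28103/189) + 39349 = 186863/189 + 39349 = 7623824/189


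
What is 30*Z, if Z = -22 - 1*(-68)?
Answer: 1380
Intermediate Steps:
Z = 46 (Z = -22 + 68 = 46)
30*Z = 30*46 = 1380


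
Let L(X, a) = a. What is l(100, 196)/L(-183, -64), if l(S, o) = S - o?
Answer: 3/2 ≈ 1.5000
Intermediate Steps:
l(100, 196)/L(-183, -64) = (100 - 1*196)/(-64) = (100 - 196)*(-1/64) = -96*(-1/64) = 3/2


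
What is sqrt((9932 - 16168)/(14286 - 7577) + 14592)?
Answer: 2*sqrt(164188504957)/6709 ≈ 120.79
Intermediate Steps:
sqrt((9932 - 16168)/(14286 - 7577) + 14592) = sqrt(-6236/6709 + 14592) = sqrt(97891492/6709) = 2*sqrt(164188504957)/6709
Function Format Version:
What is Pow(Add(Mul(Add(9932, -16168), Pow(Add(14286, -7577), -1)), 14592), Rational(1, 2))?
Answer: Mul(Rational(2, 6709), Pow(164188504957, Rational(1, 2))) ≈ 120.79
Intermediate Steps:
Pow(Add(Mul(Add(9932, -16168), Pow(Add(14286, -7577), -1)), 14592), Rational(1, 2)) = Pow(Add(Mul(-6236, Pow(6709, -1)), 14592), Rational(1, 2)) = Pow(Add(Mul(-6236, Rational(1, 6709)), 14592), Rational(1, 2)) = Pow(Add(Rational(-6236, 6709), 14592), Rational(1, 2)) = Pow(Rational(97891492, 6709), Rational(1, 2)) = Mul(Rational(2, 6709), Pow(164188504957, Rational(1, 2)))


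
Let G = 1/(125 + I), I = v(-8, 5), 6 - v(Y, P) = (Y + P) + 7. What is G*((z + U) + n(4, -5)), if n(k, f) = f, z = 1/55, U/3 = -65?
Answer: -10999/6985 ≈ -1.5747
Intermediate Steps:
v(Y, P) = -1 - P - Y (v(Y, P) = 6 - ((Y + P) + 7) = 6 - ((P + Y) + 7) = 6 - (7 + P + Y) = 6 + (-7 - P - Y) = -1 - P - Y)
U = -195 (U = 3*(-65) = -195)
I = 2 (I = -1 - 1*5 - 1*(-8) = -1 - 5 + 8 = 2)
z = 1/55 ≈ 0.018182
G = 1/127 (G = 1/(125 + 2) = 1/127 ≈ 0.0078740)
G*((z + U) + n(4, -5)) = ((1/55 - 195) - 5)/127 = (-10724/55 - 5)/127 = (1/127)*(-10999/55) = -10999/6985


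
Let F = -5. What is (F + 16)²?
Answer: 121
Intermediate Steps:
(F + 16)² = (-5 + 16)² = 11² = 121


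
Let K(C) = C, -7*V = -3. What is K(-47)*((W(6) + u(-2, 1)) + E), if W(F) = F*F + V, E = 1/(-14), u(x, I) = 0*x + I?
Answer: -24581/14 ≈ -1755.8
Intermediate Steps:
V = 3/7 (V = -⅐*(-3) = 3/7 ≈ 0.42857)
u(x, I) = I (u(x, I) = 0 + I = I)
E = -1/14 ≈ -0.071429
W(F) = 3/7 + F² (W(F) = F*F + 3/7 = F² + 3/7 = 3/7 + F²)
K(-47)*((W(6) + u(-2, 1)) + E) = -47*(((3/7 + 6²) + 1) - 1/14) = -47*(((3/7 + 36) + 1) - 1/14) = -47*((255/7 + 1) - 1/14) = -47*(262/7 - 1/14) = -47*523/14 = -24581/14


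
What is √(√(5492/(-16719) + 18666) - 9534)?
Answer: √(-2664990978174 + 16719*√5217521101278)/16719 ≈ 96.94*I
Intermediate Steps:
√(√(5492/(-16719) + 18666) - 9534) = √(√(5492*(-1/16719) + 18666) - 9534) = √(√(-5492/16719 + 18666) - 9534) = √(√(312071362/16719) - 9534) = √(√5217521101278/16719 - 9534) = √(-9534 + √5217521101278/16719)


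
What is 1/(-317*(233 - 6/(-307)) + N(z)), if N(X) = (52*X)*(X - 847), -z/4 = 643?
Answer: 307/140359438723 ≈ 2.1872e-9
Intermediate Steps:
z = -2572 (z = -4*643 = -2572)
N(X) = 52*X*(-847 + X) (N(X) = (52*X)*(-847 + X) = 52*X*(-847 + X))
1/(-317*(233 - 6/(-307)) + N(z)) = 1/(-317*(233 - 6/(-307)) + 52*(-2572)*(-847 - 2572)) = 1/(-317*(233 - 6*(-1/307)) + 52*(-2572)*(-3419)) = 1/(-317*(233 + 6/307) + 457270736) = 1/(-317*71537/307 + 457270736) = 1/(-22677229/307 + 457270736) = 1/(140359438723/307) = 307/140359438723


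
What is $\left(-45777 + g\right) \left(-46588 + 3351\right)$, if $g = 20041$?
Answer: $1112747432$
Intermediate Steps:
$\left(-45777 + g\right) \left(-46588 + 3351\right) = \left(-45777 + 20041\right) \left(-46588 + 3351\right) = \left(-25736\right) \left(-43237\right) = 1112747432$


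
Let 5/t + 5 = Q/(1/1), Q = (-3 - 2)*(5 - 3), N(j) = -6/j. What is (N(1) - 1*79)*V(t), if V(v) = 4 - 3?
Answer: -85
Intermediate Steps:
Q = -10 (Q = -5*2 = -10)
t = -⅓ (t = 5/(-5 - 10/(1/1)) = 5/(-5 - 10/1) = 5/(-5 - 10*1) = 5/(-5 - 10) = 5/(-15) = 5*(-1/15) = -⅓ ≈ -0.33333)
V(v) = 1
(N(1) - 1*79)*V(t) = (-6/1 - 1*79)*1 = (-6*1 - 79)*1 = (-6 - 79)*1 = -85*1 = -85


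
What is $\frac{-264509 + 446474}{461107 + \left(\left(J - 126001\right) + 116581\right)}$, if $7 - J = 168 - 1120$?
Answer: $\frac{60655}{150882} \approx 0.402$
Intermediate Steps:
$J = 959$ ($J = 7 - \left(168 - 1120\right) = 7 - -952 = 7 + 952 = 959$)
$\frac{-264509 + 446474}{461107 + \left(\left(J - 126001\right) + 116581\right)} = \frac{-264509 + 446474}{461107 + \left(\left(959 - 126001\right) + 116581\right)} = \frac{181965}{461107 + \left(-125042 + 116581\right)} = \frac{181965}{461107 - 8461} = \frac{181965}{452646} = 181965 \cdot \frac{1}{452646} = \frac{60655}{150882}$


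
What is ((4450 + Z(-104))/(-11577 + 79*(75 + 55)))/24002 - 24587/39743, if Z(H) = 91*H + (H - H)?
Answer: -35050455228/56671014191 ≈ -0.61849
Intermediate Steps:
Z(H) = 91*H (Z(H) = 91*H + 0 = 91*H)
((4450 + Z(-104))/(-11577 + 79*(75 + 55)))/24002 - 24587/39743 = ((4450 + 91*(-104))/(-11577 + 79*(75 + 55)))/24002 - 24587/39743 = ((4450 - 9464)/(-11577 + 79*130))*(1/24002) - 24587*1/39743 = -5014/(-11577 + 10270)*(1/24002) - 24587/39743 = -5014/(-1307)*(1/24002) - 24587/39743 = -5014*(-1/1307)*(1/24002) - 24587/39743 = (5014/1307)*(1/24002) - 24587/39743 = 2507/15685307 - 24587/39743 = -35050455228/56671014191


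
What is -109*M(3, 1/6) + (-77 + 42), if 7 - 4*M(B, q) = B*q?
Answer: -1697/8 ≈ -212.13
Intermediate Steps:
M(B, q) = 7/4 - B*q/4
-109*M(3, 1/6) + (-77 + 42) = -109*(7/4 - 1/4*3/6) + (-77 + 42) = -109*(7/4 - 1/4*3*1/6) - 35 = -109*(7/4 - 1/8) - 35 = -109*13/8 - 35 = -1417/8 - 35 = -1697/8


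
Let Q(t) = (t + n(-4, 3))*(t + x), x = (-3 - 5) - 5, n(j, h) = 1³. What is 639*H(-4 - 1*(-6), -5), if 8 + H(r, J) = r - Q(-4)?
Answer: -36423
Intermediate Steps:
n(j, h) = 1
x = -13 (x = -8 - 5 = -13)
Q(t) = (1 + t)*(-13 + t) (Q(t) = (t + 1)*(t - 13) = (1 + t)*(-13 + t))
H(r, J) = -59 + r (H(r, J) = -8 + (r - (-13 + (-4)² - 12*(-4))) = -8 + (r - (-13 + 16 + 48)) = -8 + (r - 1*51) = -8 + (r - 51) = -8 + (-51 + r) = -59 + r)
639*H(-4 - 1*(-6), -5) = 639*(-59 + (-4 - 1*(-6))) = 639*(-59 + (-4 + 6)) = 639*(-59 + 2) = 639*(-57) = -36423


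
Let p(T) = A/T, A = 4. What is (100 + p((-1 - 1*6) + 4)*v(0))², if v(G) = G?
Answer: 10000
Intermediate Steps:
p(T) = 4/T
(100 + p((-1 - 1*6) + 4)*v(0))² = (100 + (4/((-1 - 1*6) + 4))*0)² = (100 + (4/((-1 - 6) + 4))*0)² = (100 + (4/(-7 + 4))*0)² = (100 + (4/(-3))*0)² = (100 + (4*(-⅓))*0)² = (100 - 4/3*0)² = (100 + 0)² = 100² = 10000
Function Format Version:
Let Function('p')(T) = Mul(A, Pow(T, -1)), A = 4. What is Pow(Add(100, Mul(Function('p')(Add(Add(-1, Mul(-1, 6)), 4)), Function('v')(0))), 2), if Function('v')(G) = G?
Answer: 10000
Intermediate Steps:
Function('p')(T) = Mul(4, Pow(T, -1))
Pow(Add(100, Mul(Function('p')(Add(Add(-1, Mul(-1, 6)), 4)), Function('v')(0))), 2) = Pow(Add(100, Mul(Mul(4, Pow(Add(Add(-1, Mul(-1, 6)), 4), -1)), 0)), 2) = Pow(Add(100, Mul(Mul(4, Pow(Add(Add(-1, -6), 4), -1)), 0)), 2) = Pow(Add(100, Mul(Mul(4, Pow(Add(-7, 4), -1)), 0)), 2) = Pow(Add(100, Mul(Mul(4, Pow(-3, -1)), 0)), 2) = Pow(Add(100, Mul(Mul(4, Rational(-1, 3)), 0)), 2) = Pow(Add(100, Mul(Rational(-4, 3), 0)), 2) = Pow(Add(100, 0), 2) = Pow(100, 2) = 10000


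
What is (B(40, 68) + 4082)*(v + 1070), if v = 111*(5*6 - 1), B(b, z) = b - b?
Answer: 17507698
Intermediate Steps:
B(b, z) = 0
v = 3219 (v = 111*(30 - 1) = 111*29 = 3219)
(B(40, 68) + 4082)*(v + 1070) = (0 + 4082)*(3219 + 1070) = 4082*4289 = 17507698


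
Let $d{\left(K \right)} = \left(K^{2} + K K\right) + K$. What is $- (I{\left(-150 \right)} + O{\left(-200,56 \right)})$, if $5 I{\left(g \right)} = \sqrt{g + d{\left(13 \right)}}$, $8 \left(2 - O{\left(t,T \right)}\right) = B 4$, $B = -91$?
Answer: $- \frac{95}{2} - \frac{\sqrt{201}}{5} \approx -50.336$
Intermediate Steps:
$O{\left(t,T \right)} = \frac{95}{2}$ ($O{\left(t,T \right)} = 2 - \frac{\left(-91\right) 4}{8} = 2 - - \frac{91}{2} = 2 + \frac{91}{2} = \frac{95}{2}$)
$d{\left(K \right)} = K + 2 K^{2}$ ($d{\left(K \right)} = \left(K^{2} + K^{2}\right) + K = 2 K^{2} + K = K + 2 K^{2}$)
$I{\left(g \right)} = \frac{\sqrt{351 + g}}{5}$ ($I{\left(g \right)} = \frac{\sqrt{g + 13 \left(1 + 2 \cdot 13\right)}}{5} = \frac{\sqrt{g + 13 \left(1 + 26\right)}}{5} = \frac{\sqrt{g + 13 \cdot 27}}{5} = \frac{\sqrt{g + 351}}{5} = \frac{\sqrt{351 + g}}{5}$)
$- (I{\left(-150 \right)} + O{\left(-200,56 \right)}) = - (\frac{\sqrt{351 - 150}}{5} + \frac{95}{2}) = - (\frac{\sqrt{201}}{5} + \frac{95}{2}) = - (\frac{95}{2} + \frac{\sqrt{201}}{5}) = - \frac{95}{2} - \frac{\sqrt{201}}{5}$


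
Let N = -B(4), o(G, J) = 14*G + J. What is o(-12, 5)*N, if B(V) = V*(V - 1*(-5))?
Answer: 5868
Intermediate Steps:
o(G, J) = J + 14*G
B(V) = V*(5 + V) (B(V) = V*(V + 5) = V*(5 + V))
N = -36 (N = -4*(5 + 4) = -4*9 = -1*36 = -36)
o(-12, 5)*N = (5 + 14*(-12))*(-36) = (5 - 168)*(-36) = -163*(-36) = 5868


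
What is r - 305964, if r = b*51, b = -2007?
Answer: -408321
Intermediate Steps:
r = -102357 (r = -2007*51 = -102357)
r - 305964 = -102357 - 305964 = -408321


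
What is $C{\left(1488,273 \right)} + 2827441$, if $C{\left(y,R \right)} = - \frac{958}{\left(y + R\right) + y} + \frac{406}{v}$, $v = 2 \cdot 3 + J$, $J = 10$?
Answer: $\frac{73491498355}{25992} \approx 2.8275 \cdot 10^{6}$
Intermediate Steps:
$v = 16$ ($v = 2 \cdot 3 + 10 = 6 + 10 = 16$)
$C{\left(y,R \right)} = \frac{203}{8} - \frac{958}{R + 2 y}$ ($C{\left(y,R \right)} = - \frac{958}{\left(y + R\right) + y} + \frac{406}{16} = - \frac{958}{\left(R + y\right) + y} + 406 \cdot \frac{1}{16} = - \frac{958}{R + 2 y} + \frac{203}{8} = \frac{203}{8} - \frac{958}{R + 2 y}$)
$C{\left(1488,273 \right)} + 2827441 = \frac{-7664 + 203 \cdot 273 + 406 \cdot 1488}{8 \left(273 + 2 \cdot 1488\right)} + 2827441 = \frac{-7664 + 55419 + 604128}{8 \left(273 + 2976\right)} + 2827441 = \frac{1}{8} \cdot \frac{1}{3249} \cdot 651883 + 2827441 = \frac{651883}{25992} + 2827441 = \frac{73491498355}{25992}$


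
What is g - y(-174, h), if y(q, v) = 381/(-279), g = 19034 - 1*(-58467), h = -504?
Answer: 7207720/93 ≈ 77502.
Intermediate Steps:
g = 77501 (g = 19034 + 58467 = 77501)
y(q, v) = -127/93 (y(q, v) = 381*(-1/279) = -127/93)
g - y(-174, h) = 77501 - 1*(-127/93) = 77501 + 127/93 = 7207720/93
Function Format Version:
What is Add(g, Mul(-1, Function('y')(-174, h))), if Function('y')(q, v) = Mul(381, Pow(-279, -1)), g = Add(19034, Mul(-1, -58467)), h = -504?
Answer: Rational(7207720, 93) ≈ 77502.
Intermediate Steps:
g = 77501 (g = Add(19034, 58467) = 77501)
Function('y')(q, v) = Rational(-127, 93) (Function('y')(q, v) = Mul(381, Rational(-1, 279)) = Rational(-127, 93))
Add(g, Mul(-1, Function('y')(-174, h))) = Add(77501, Mul(-1, Rational(-127, 93))) = Add(77501, Rational(127, 93)) = Rational(7207720, 93)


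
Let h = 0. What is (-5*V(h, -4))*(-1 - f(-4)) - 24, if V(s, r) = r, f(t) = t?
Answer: 36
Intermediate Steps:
(-5*V(h, -4))*(-1 - f(-4)) - 24 = (-5*(-4))*(-1 - 1*(-4)) - 24 = 20*(-1 + 4) - 24 = 20*3 - 24 = 60 - 24 = 36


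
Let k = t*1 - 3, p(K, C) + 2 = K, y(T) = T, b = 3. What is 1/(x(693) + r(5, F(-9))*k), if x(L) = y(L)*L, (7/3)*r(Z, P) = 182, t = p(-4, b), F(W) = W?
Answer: 1/479547 ≈ 2.0853e-6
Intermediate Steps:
p(K, C) = -2 + K
t = -6 (t = -2 - 4 = -6)
r(Z, P) = 78 (r(Z, P) = (3/7)*182 = 78)
x(L) = L² (x(L) = L*L = L²)
k = -9 (k = -6*1 - 3 = -6 - 3 = -9)
1/(x(693) + r(5, F(-9))*k) = 1/(693² + 78*(-9)) = 1/(480249 - 702) = 1/479547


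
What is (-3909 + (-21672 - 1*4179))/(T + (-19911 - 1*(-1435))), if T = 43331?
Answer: -1984/1657 ≈ -1.1973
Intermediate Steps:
(-3909 + (-21672 - 1*4179))/(T + (-19911 - 1*(-1435))) = (-3909 + (-21672 - 1*4179))/(43331 + (-19911 - 1*(-1435))) = (-3909 + (-21672 - 4179))/(43331 + (-19911 + 1435)) = (-3909 - 25851)/(43331 - 18476) = -29760/24855 = -29760*1/24855 = -1984/1657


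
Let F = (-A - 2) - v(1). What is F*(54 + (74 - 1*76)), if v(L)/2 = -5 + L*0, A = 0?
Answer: 416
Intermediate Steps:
v(L) = -10 (v(L) = 2*(-5 + L*0) = 2*(-5 + 0) = 2*(-5) = -10)
F = 8 (F = (-1*0 - 2) - 1*(-10) = (0 - 2) + 10 = -2 + 10 = 8)
F*(54 + (74 - 1*76)) = 8*(54 + (74 - 1*76)) = 8*(54 + (74 - 76)) = 8*(54 - 2) = 8*52 = 416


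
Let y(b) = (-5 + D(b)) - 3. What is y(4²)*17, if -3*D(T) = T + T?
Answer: -952/3 ≈ -317.33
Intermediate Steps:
D(T) = -2*T/3 (D(T) = -(T + T)/3 = -2*T/3)
y(b) = -8 - 2*b/3 (y(b) = (-5 - 2*b/3) - 3 = -8 - 2*b/3)
y(4²)*17 = (-8 - ⅔*4²)*17 = (-8 - ⅔*16)*17 = (-8 - 32/3)*17 = -56/3*17 = -952/3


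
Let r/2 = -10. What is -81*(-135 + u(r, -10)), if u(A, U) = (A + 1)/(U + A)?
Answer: 108837/10 ≈ 10884.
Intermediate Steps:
r = -20 (r = 2*(-10) = -20)
u(A, U) = (1 + A)/(A + U)
-81*(-135 + u(r, -10)) = -81*(-135 + (1 - 20)/(-20 - 10)) = -81*(-135 - 19/(-30)) = -81*(-135 - 1/30*(-19)) = -81*(-135 + 19/30) = -81*(-4031/30) = 108837/10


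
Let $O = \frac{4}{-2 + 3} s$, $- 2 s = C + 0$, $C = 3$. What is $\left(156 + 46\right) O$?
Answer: $-1212$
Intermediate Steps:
$s = - \frac{3}{2}$ ($s = - \frac{3 + 0}{2} = \left(- \frac{1}{2}\right) 3 = - \frac{3}{2} \approx -1.5$)
$O = -6$ ($O = \frac{4}{-2 + 3} \left(- \frac{3}{2}\right) = \frac{4}{1} \left(- \frac{3}{2}\right) = 4 \cdot 1 \left(- \frac{3}{2}\right) = 4 \left(- \frac{3}{2}\right) = -6$)
$\left(156 + 46\right) O = \left(156 + 46\right) \left(-6\right) = 202 \left(-6\right) = -1212$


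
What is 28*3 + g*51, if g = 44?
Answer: 2328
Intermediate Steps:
28*3 + g*51 = 28*3 + 44*51 = 84 + 2244 = 2328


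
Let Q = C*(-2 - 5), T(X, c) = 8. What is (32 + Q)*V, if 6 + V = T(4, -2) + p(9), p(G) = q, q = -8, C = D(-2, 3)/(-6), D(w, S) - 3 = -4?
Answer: -185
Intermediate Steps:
D(w, S) = -1 (D(w, S) = 3 - 4 = -1)
C = ⅙ (C = -1/(-6) = -1*(-⅙) = ⅙ ≈ 0.16667)
p(G) = -8
Q = -7/6 (Q = (-2 - 5)/6 = (⅙)*(-7) = -7/6 ≈ -1.1667)
V = -6 (V = -6 + (8 - 8) = -6 + 0 = -6)
(32 + Q)*V = (32 - 7/6)*(-6) = (185/6)*(-6) = -185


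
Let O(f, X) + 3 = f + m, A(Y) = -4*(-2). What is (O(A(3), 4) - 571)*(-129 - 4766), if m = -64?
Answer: 3083850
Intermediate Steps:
A(Y) = 8
O(f, X) = -67 + f (O(f, X) = -3 + (f - 64) = -3 + (-64 + f) = -67 + f)
(O(A(3), 4) - 571)*(-129 - 4766) = ((-67 + 8) - 571)*(-129 - 4766) = (-59 - 571)*(-4895) = -630*(-4895) = 3083850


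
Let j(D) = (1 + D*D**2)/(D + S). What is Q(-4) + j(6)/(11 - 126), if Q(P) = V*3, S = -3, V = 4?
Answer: 3923/345 ≈ 11.371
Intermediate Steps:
Q(P) = 12 (Q(P) = 4*3 = 12)
j(D) = (1 + D**3)/(-3 + D) (j(D) = (1 + D*D**2)/(D - 3) = (1 + D**3)/(-3 + D))
Q(-4) + j(6)/(11 - 126) = 12 + ((1 + 6**3)/(-3 + 6))/(11 - 126) = 12 + ((1 + 216)/3)/(-115) = 12 - 217/345 = 3923/345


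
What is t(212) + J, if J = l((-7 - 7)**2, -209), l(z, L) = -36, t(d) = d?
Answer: 176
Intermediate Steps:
J = -36
t(212) + J = 212 - 36 = 176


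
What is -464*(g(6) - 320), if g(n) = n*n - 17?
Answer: 139664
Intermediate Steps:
g(n) = -17 + n² (g(n) = n² - 17 = -17 + n²)
-464*(g(6) - 320) = -464*((-17 + 6²) - 320) = -464*((-17 + 36) - 320) = -464*(19 - 320) = -464*(-301) = 139664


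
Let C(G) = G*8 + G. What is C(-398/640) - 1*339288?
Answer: -108573951/320 ≈ -3.3929e+5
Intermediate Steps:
C(G) = 9*G (C(G) = 8*G + G = 9*G)
C(-398/640) - 1*339288 = 9*(-398/640) - 1*339288 = 9*(-398*1/640) - 339288 = 9*(-199/320) - 339288 = -1791/320 - 339288 = -108573951/320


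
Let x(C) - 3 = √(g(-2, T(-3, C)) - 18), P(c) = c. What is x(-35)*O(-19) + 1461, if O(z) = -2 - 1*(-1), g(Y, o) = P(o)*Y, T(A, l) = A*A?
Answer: 1458 - 6*I ≈ 1458.0 - 6.0*I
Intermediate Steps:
T(A, l) = A²
g(Y, o) = Y*o (g(Y, o) = o*Y = Y*o)
O(z) = -1 (O(z) = -2 + 1 = -1)
x(C) = 3 + 6*I (x(C) = 3 + √(-2*(-3)² - 18) = 3 + √(-2*9 - 18) = 3 + √(-18 - 18) = 3 + √(-36) = 3 + 6*I)
x(-35)*O(-19) + 1461 = (3 + 6*I)*(-1) + 1461 = (-3 - 6*I) + 1461 = 1458 - 6*I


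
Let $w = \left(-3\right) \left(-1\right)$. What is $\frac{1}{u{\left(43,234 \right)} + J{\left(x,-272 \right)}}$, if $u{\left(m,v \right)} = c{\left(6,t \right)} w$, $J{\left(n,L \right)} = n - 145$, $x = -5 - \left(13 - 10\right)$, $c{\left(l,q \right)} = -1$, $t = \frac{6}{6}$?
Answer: $- \frac{1}{156} \approx -0.0064103$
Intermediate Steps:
$t = 1$ ($t = 6 \cdot \frac{1}{6} = 1$)
$w = 3$
$x = -8$ ($x = -5 - \left(13 - 10\right) = -5 - 3 = -8$)
$J{\left(n,L \right)} = -145 + n$ ($J{\left(n,L \right)} = n - 145 = -145 + n$)
$u{\left(m,v \right)} = -3$ ($u{\left(m,v \right)} = \left(-1\right) 3 = -3$)
$\frac{1}{u{\left(43,234 \right)} + J{\left(x,-272 \right)}} = \frac{1}{-3 - 153} = \frac{1}{-156} = - \frac{1}{156}$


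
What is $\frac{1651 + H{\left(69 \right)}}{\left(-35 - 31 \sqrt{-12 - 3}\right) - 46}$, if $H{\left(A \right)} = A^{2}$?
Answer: $- \frac{43281}{1748} + \frac{49693 i \sqrt{15}}{5244} \approx -24.76 + 36.701 i$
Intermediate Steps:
$\frac{1651 + H{\left(69 \right)}}{\left(-35 - 31 \sqrt{-12 - 3}\right) - 46} = \frac{1651 + 69^{2}}{\left(-35 - 31 \sqrt{-12 - 3}\right) - 46} = \frac{1651 + 4761}{\left(-35 - 31 \sqrt{-12 + \left(-4 + 1\right)}\right) - 46} = \frac{6412}{\left(-35 - 31 \sqrt{-12 - 3}\right) - 46} = \frac{6412}{\left(-35 - 31 \sqrt{-15}\right) - 46} = \frac{6412}{\left(-35 - 31 i \sqrt{15}\right) - 46} = \frac{6412}{-81 - 31 i \sqrt{15}}$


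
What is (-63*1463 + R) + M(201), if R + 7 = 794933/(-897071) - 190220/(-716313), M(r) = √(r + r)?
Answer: -59231186465495657/642583619223 + √402 ≈ -92157.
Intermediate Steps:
M(r) = √2*√r (M(r) = √(2*r) = √2*√r)
R = -4896865330970/642583619223 (R = -7 + (794933/(-897071) - 190220/(-716313)) = -7 + (794933*(-1/897071) - 190220*(-1/716313)) = -7 + (-794933/897071 + 190220/716313) = -7 - 398779996409/642583619223 = -4896865330970/642583619223 ≈ -7.6206)
(-63*1463 + R) + M(201) = (-63*1463 - 4896865330970/642583619223) + √2*√201 = (-92169 - 4896865330970/642583619223) + √402 = -59231186465495657/642583619223 + √402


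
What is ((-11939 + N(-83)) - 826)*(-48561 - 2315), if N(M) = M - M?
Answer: 649432140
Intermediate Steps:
N(M) = 0
((-11939 + N(-83)) - 826)*(-48561 - 2315) = ((-11939 + 0) - 826)*(-48561 - 2315) = (-11939 - 826)*(-50876) = -12765*(-50876) = 649432140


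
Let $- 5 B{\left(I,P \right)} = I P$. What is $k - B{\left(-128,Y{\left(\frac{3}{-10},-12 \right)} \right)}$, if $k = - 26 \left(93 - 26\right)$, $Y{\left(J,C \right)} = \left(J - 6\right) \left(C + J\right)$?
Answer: $- \frac{465718}{125} \approx -3725.7$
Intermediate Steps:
$Y{\left(J,C \right)} = \left(-6 + J\right) \left(C + J\right)$
$k = -1742$ ($k = \left(-26\right) 67 = -1742$)
$B{\left(I,P \right)} = - \frac{I P}{5}$
$k - B{\left(-128,Y{\left(\frac{3}{-10},-12 \right)} \right)} = -1742 - \left(- \frac{1}{5}\right) \left(-128\right) \left(\left(\frac{3}{-10}\right)^{2} - -72 - 6 \frac{3}{-10} - 12 \frac{3}{-10}\right) = -1742 - \left(- \frac{1}{5}\right) \left(-128\right) \left(\left(3 \left(- \frac{1}{10}\right)\right)^{2} + 72 - 6 \cdot 3 \left(- \frac{1}{10}\right) - 12 \cdot 3 \left(- \frac{1}{10}\right)\right) = -1742 - \left(- \frac{1}{5}\right) \left(-128\right) \left(\left(- \frac{3}{10}\right)^{2} + 72 - - \frac{9}{5} - - \frac{18}{5}\right) = -1742 - \left(- \frac{1}{5}\right) \left(-128\right) \left(\frac{9}{100} + 72 + \frac{9}{5} + \frac{18}{5}\right) = -1742 - \left(- \frac{1}{5}\right) \left(-128\right) \frac{7749}{100} = -1742 - \frac{247968}{125} = - \frac{465718}{125}$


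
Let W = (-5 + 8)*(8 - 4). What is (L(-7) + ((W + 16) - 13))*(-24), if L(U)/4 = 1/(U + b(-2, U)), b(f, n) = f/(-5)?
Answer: -3800/11 ≈ -345.45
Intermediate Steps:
b(f, n) = -f/5 (b(f, n) = f*(-1/5) = -f/5)
L(U) = 4/(2/5 + U) (L(U) = 4/(U - 1/5*(-2)) = 4/(U + 2/5) = 4/(2/5 + U))
W = 12 (W = 3*4 = 12)
(L(-7) + ((W + 16) - 13))*(-24) = (20/(2 + 5*(-7)) + ((12 + 16) - 13))*(-24) = (20/(2 - 35) + (28 - 13))*(-24) = (20/(-33) + 15)*(-24) = (20*(-1/33) + 15)*(-24) = (-20/33 + 15)*(-24) = (475/33)*(-24) = -3800/11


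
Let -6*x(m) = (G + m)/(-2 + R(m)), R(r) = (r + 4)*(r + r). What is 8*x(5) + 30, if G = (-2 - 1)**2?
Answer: 983/33 ≈ 29.788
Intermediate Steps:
G = 9 (G = (-3)**2 = 9)
R(r) = 2*r*(4 + r) (R(r) = (4 + r)*(2*r) = 2*r*(4 + r))
x(m) = -(9 + m)/(6*(-2 + 2*m*(4 + m)))
8*x(5) + 30 = 8*((-9 - 1*5)/(12*(-1 + 5*(4 + 5)))) + 30 = 8*((-9 - 5)/(12*(-1 + 5*9))) + 30 = 8*((1/12)*(-14)/(-1 + 45)) + 30 = 8*((1/12)*(-14)/44) + 30 = 8*((1/12)*(1/44)*(-14)) + 30 = 8*(-7/264) + 30 = -7/33 + 30 = 983/33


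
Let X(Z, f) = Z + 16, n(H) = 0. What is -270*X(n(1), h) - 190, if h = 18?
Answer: -4510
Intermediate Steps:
X(Z, f) = 16 + Z
-270*X(n(1), h) - 190 = -270*(16 + 0) - 190 = -270*16 - 190 = -4320 - 190 = -4510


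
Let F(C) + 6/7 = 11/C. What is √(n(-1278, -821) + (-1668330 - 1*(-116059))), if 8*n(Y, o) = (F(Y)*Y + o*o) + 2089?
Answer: I*√1150611294/28 ≈ 1211.5*I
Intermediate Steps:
F(C) = -6/7 + 11/C
n(Y, o) = 2089/8 + o²/8 + Y*(-6/7 + 11/Y)/8 (n(Y, o) = (((-6/7 + 11/Y)*Y + o*o) + 2089)/8 = ((Y*(-6/7 + 11/Y) + o²) + 2089)/8 = ((o² + Y*(-6/7 + 11/Y)) + 2089)/8 = (2089 + o² + Y*(-6/7 + 11/Y))/8 = 2089/8 + o²/8 + Y*(-6/7 + 11/Y)/8)
√(n(-1278, -821) + (-1668330 - 1*(-116059))) = √((525/2 - 3/28*(-1278) + (⅛)*(-821)²) + (-1668330 - 1*(-116059))) = √((525/2 + 1917/14 + (⅛)*674041) + (-1668330 + 116059)) = √((525/2 + 1917/14 + 674041/8) - 1552271) = √(4740655/56 - 1552271) = √(-82186521/56) = I*√1150611294/28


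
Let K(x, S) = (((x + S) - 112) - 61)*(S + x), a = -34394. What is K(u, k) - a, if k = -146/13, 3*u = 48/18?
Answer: 496775176/13689 ≈ 36290.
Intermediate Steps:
u = 8/9 (u = (48/18)/3 = (48*(1/18))/3 = (1/3)*(8/3) = 8/9 ≈ 0.88889)
k = -146/13 (k = -146*1/13 = -146/13 ≈ -11.231)
K(x, S) = (S + x)*(-173 + S + x) (K(x, S) = (((S + x) - 112) - 61)*(S + x) = ((-112 + S + x) - 61)*(S + x) = (-173 + S + x)*(S + x) = (S + x)*(-173 + S + x))
K(u, k) - a = ((-146/13)**2 + (8/9)**2 - 173*(-146/13) - 173*8/9 + 2*(-146/13)*(8/9)) - 1*(-34394) = (21316/169 + 64/81 + 25258/13 - 1384/9 - 2336/117) + 34394 = 25955710/13689 + 34394 = 496775176/13689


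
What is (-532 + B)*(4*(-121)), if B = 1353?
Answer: -397364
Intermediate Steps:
(-532 + B)*(4*(-121)) = (-532 + 1353)*(4*(-121)) = 821*(-484) = -397364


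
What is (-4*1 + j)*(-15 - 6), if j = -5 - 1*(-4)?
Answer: 105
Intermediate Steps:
j = -1 (j = -5 + 4 = -1)
(-4*1 + j)*(-15 - 6) = (-4*1 - 1)*(-15 - 6) = (-4 - 1)*(-21) = -5*(-21) = 105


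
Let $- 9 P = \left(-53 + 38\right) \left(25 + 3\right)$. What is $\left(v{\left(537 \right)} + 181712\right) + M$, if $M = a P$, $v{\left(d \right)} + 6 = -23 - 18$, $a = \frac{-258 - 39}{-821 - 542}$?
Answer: $\frac{247623255}{1363} \approx 1.8168 \cdot 10^{5}$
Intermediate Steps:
$P = \frac{140}{3}$ ($P = - \frac{\left(-53 + 38\right) \left(25 + 3\right)}{9} = - \frac{\left(-15\right) 28}{9} = \left(- \frac{1}{9}\right) \left(-420\right) = \frac{140}{3} \approx 46.667$)
$a = \frac{297}{1363}$ ($a = - \frac{297}{-1363} = \left(-297\right) \left(- \frac{1}{1363}\right) = \frac{297}{1363} \approx 0.2179$)
$v{\left(d \right)} = -47$ ($v{\left(d \right)} = -6 - 41 = -47$)
$M = \frac{13860}{1363}$ ($M = \frac{297}{1363} \cdot \frac{140}{3} = \frac{13860}{1363} \approx 10.169$)
$\left(v{\left(537 \right)} + 181712\right) + M = \left(-47 + 181712\right) + \frac{13860}{1363} = 181665 + \frac{13860}{1363} = \frac{247623255}{1363}$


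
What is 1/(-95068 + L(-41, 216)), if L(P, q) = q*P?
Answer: -1/103924 ≈ -9.6224e-6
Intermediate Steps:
L(P, q) = P*q
1/(-95068 + L(-41, 216)) = 1/(-95068 - 41*216) = 1/(-95068 - 8856) = 1/(-103924) = -1/103924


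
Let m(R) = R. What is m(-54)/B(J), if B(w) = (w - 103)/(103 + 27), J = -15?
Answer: 3510/59 ≈ 59.492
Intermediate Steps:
B(w) = -103/130 + w/130 (B(w) = (-103 + w)/130 = (-103 + w)*(1/130) = -103/130 + w/130)
m(-54)/B(J) = -54/(-103/130 + (1/130)*(-15)) = -54/(-103/130 - 3/26) = -54/(-59/65) = -54*(-65/59) = 3510/59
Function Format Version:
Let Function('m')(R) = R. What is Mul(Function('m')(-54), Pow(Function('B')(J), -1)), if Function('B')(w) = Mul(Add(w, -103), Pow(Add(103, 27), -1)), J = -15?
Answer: Rational(3510, 59) ≈ 59.492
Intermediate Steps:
Function('B')(w) = Add(Rational(-103, 130), Mul(Rational(1, 130), w)) (Function('B')(w) = Mul(Add(-103, w), Pow(130, -1)) = Mul(Add(-103, w), Rational(1, 130)) = Add(Rational(-103, 130), Mul(Rational(1, 130), w)))
Mul(Function('m')(-54), Pow(Function('B')(J), -1)) = Mul(-54, Pow(Add(Rational(-103, 130), Mul(Rational(1, 130), -15)), -1)) = Mul(-54, Pow(Add(Rational(-103, 130), Rational(-3, 26)), -1)) = Mul(-54, Pow(Rational(-59, 65), -1)) = Mul(-54, Rational(-65, 59)) = Rational(3510, 59)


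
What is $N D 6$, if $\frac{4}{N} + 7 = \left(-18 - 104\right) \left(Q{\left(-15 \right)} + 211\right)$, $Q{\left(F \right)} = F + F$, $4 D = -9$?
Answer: $\frac{18}{7363} \approx 0.0024447$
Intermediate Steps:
$D = - \frac{9}{4}$ ($D = \frac{1}{4} \left(-9\right) = - \frac{9}{4} \approx -2.25$)
$Q{\left(F \right)} = 2 F$
$N = - \frac{4}{22089}$ ($N = \frac{4}{-7 + \left(-18 - 104\right) \left(2 \left(-15\right) + 211\right)} = \frac{4}{-7 - 122 \left(-30 + 211\right)} = \frac{4}{-7 - 22082} = \frac{4}{-22089} = 4 \left(- \frac{1}{22089}\right) = - \frac{4}{22089} \approx -0.00018109$)
$N D 6 = - \frac{4 \left(\left(- \frac{9}{4}\right) 6\right)}{22089} = \left(- \frac{4}{22089}\right) \left(- \frac{27}{2}\right) = \frac{18}{7363}$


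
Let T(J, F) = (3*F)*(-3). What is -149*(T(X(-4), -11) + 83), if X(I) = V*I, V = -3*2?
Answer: -27118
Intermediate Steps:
V = -6
X(I) = -6*I
T(J, F) = -9*F
-149*(T(X(-4), -11) + 83) = -149*(-9*(-11) + 83) = -149*(99 + 83) = -149*182 = -27118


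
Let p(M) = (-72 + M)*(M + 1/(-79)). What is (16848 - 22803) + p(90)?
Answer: -342483/79 ≈ -4335.2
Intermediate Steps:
p(M) = (-72 + M)*(-1/79 + M) (p(M) = (-72 + M)*(M - 1/79) = (-72 + M)*(-1/79 + M))
(16848 - 22803) + p(90) = (16848 - 22803) + (72/79 + 90² - 5689/79*90) = -5955 + (72/79 + 8100 - 512010/79) = -5955 + 127962/79 = -342483/79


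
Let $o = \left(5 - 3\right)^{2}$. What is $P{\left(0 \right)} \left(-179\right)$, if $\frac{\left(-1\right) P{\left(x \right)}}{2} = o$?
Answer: $1432$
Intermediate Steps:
$o = 4$ ($o = 2^{2} = 4$)
$P{\left(x \right)} = -8$ ($P{\left(x \right)} = \left(-2\right) 4 = -8$)
$P{\left(0 \right)} \left(-179\right) = \left(-8\right) \left(-179\right) = 1432$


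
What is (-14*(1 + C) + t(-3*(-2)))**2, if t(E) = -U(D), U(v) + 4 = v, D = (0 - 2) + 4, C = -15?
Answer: 39204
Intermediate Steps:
D = 2 (D = -2 + 4 = 2)
U(v) = -4 + v
t(E) = 2 (t(E) = -(-4 + 2) = -1*(-2) = 2)
(-14*(1 + C) + t(-3*(-2)))**2 = (-14*(1 - 15) + 2)**2 = (-14*(-14) + 2)**2 = (196 + 2)**2 = 198**2 = 39204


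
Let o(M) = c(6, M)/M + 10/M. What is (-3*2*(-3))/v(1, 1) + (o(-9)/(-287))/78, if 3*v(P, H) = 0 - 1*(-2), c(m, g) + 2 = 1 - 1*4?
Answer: 5439803/201474 ≈ 27.000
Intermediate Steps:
c(m, g) = -5 (c(m, g) = -2 + (1 - 1*4) = -2 + (1 - 4) = -2 - 3 = -5)
v(P, H) = 2/3 (v(P, H) = (0 - 1*(-2))/3 = (0 + 2)/3 = (1/3)*2 = 2/3)
o(M) = 5/M (o(M) = -5/M + 10/M = 5/M)
(-3*2*(-3))/v(1, 1) + (o(-9)/(-287))/78 = (-3*2*(-3))/(2/3) + ((5/(-9))/(-287))/78 = -6*(-3)*(3/2) + ((5*(-1/9))*(-1/287))*(1/78) = 18*(3/2) - 5/9*(-1/287)*(1/78) = 27 + (5/2583)*(1/78) = 27 + 5/201474 = 5439803/201474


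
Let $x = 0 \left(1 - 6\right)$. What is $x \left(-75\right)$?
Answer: $0$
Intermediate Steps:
$x = 0$ ($x = 0 \left(-5\right) = 0$)
$x \left(-75\right) = 0 \left(-75\right) = 0$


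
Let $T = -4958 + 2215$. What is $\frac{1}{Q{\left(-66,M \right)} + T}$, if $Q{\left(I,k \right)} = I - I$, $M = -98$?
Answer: $- \frac{1}{2743} \approx -0.00036456$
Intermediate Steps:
$Q{\left(I,k \right)} = 0$
$T = -2743$
$\frac{1}{Q{\left(-66,M \right)} + T} = \frac{1}{0 - 2743} = \frac{1}{-2743} = - \frac{1}{2743}$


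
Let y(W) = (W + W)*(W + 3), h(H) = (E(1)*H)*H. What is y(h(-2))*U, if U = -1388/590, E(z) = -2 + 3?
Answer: -38864/295 ≈ -131.74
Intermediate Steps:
E(z) = 1
h(H) = H² (h(H) = (1*H)*H = H*H = H²)
y(W) = 2*W*(3 + W) (y(W) = (2*W)*(3 + W) = 2*W*(3 + W))
U = -694/295 (U = -1388*1/590 = -694/295 ≈ -2.3525)
y(h(-2))*U = (2*(-2)²*(3 + (-2)²))*(-694/295) = (2*4*(3 + 4))*(-694/295) = (2*4*7)*(-694/295) = 56*(-694/295) = -38864/295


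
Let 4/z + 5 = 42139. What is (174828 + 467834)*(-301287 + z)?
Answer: -4079112746890274/21067 ≈ -1.9363e+11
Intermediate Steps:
z = 2/21067 (z = 4/(-5 + 42139) = 4/42134 = 4*(1/42134) = 2/21067 ≈ 9.4935e-5)
(174828 + 467834)*(-301287 + z) = (174828 + 467834)*(-301287 + 2/21067) = 642662*(-6347213227/21067) = -4079112746890274/21067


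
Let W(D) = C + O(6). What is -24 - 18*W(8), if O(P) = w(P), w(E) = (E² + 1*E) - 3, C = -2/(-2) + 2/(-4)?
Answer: -735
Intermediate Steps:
C = ½ (C = -2*(-½) + 2*(-¼) = 1 - ½ = ½ ≈ 0.50000)
w(E) = -3 + E + E² (w(E) = (E² + E) - 3 = (E + E²) - 3 = -3 + E + E²)
O(P) = -3 + P + P²
W(D) = 79/2 (W(D) = ½ + (-3 + 6 + 6²) = ½ + (-3 + 6 + 36) = ½ + 39 = 79/2)
-24 - 18*W(8) = -24 - 18*79/2 = -24 - 711 = -735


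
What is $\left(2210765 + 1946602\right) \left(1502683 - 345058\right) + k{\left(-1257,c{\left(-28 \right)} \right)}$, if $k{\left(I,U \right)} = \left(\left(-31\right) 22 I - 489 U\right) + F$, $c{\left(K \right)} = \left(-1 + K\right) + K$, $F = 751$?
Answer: $4812672859273$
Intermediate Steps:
$c{\left(K \right)} = -1 + 2 K$
$k{\left(I,U \right)} = 751 - 682 I - 489 U$ ($k{\left(I,U \right)} = \left(\left(-31\right) 22 I - 489 U\right) + 751 = \left(- 682 I - 489 U\right) + 751 = 751 - 682 I - 489 U$)
$\left(2210765 + 1946602\right) \left(1502683 - 345058\right) + k{\left(-1257,c{\left(-28 \right)} \right)} = \left(2210765 + 1946602\right) \left(1502683 - 345058\right) - \left(-858025 + 489 \left(-1 + 2 \left(-28\right)\right)\right) = 4157367 \cdot 1157625 + \left(751 + 857274 - 489 \left(-1 - 56\right)\right) = 4812671973375 + \left(751 + 857274 - -27873\right) = 4812671973375 + \left(751 + 857274 + 27873\right) = 4812671973375 + 885898 = 4812672859273$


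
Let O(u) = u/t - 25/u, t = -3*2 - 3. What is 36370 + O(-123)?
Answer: 4475216/123 ≈ 36384.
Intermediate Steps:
t = -9 (t = -6 - 3 = -9)
O(u) = -25/u - u/9 (O(u) = u/(-9) - 25/u = u*(-⅑) - 25/u = -u/9 - 25/u = -25/u - u/9)
36370 + O(-123) = 36370 + (-25/(-123) - ⅑*(-123)) = 36370 + (-25*(-1/123) + 41/3) = 36370 + (25/123 + 41/3) = 36370 + 1706/123 = 4475216/123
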